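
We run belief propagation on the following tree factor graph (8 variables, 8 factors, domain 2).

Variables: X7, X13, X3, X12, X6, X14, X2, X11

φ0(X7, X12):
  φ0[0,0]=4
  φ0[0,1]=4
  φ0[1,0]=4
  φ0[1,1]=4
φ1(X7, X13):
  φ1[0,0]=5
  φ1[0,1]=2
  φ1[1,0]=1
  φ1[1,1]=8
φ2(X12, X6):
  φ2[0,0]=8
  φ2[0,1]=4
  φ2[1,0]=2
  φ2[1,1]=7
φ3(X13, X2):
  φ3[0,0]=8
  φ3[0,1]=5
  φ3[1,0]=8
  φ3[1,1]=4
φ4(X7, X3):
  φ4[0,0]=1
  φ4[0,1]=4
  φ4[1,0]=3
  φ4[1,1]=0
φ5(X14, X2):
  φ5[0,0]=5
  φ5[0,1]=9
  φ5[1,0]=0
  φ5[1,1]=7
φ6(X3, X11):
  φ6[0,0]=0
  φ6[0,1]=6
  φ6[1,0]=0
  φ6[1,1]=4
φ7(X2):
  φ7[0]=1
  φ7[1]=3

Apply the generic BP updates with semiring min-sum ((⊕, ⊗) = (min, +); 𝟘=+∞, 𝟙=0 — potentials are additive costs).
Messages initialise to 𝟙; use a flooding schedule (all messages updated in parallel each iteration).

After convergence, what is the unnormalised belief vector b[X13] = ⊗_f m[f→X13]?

init: all messages = 𝟙 over 2 values
r1 m[φ0→X7] = [4, 4]
r1 m[φ0→X12] = [4, 4]
r1 m[φ1→X7] = [2, 1]
r1 m[φ1→X13] = [1, 2]
r1 m[φ2→X12] = [4, 2]
r1 m[φ2→X6] = [2, 4]
r1 m[φ3→X13] = [5, 4]
r1 m[φ3→X2] = [8, 4]
r1 m[φ4→X7] = [1, 0]
r1 m[φ4→X3] = [1, 0]
r1 m[φ5→X14] = [5, 0]
r1 m[φ5→X2] = [0, 7]
r1 m[φ6→X3] = [0, 0]
r1 m[φ6→X11] = [0, 4]
r1 m[φ7→X2] = [1, 3]
r1 m[X7→φ0] = [0, 0]
r1 m[X7→φ1] = [0, 0]
r1 m[X7→φ4] = [0, 0]
r1 m[X13→φ1] = [0, 0]
r1 m[X13→φ3] = [0, 0]
r1 m[X3→φ4] = [0, 0]
r1 m[X3→φ6] = [0, 0]
r1 m[X12→φ0] = [0, 0]
r1 m[X12→φ2] = [0, 0]
r1 m[X6→φ2] = [0, 0]
r1 m[X14→φ5] = [0, 0]
r1 m[X2→φ3] = [0, 0]
r1 m[X2→φ5] = [0, 0]
r1 m[X2→φ7] = [0, 0]
r1 m[X11→φ6] = [0, 0]
r2 m[φ0→X7] = [4, 4]
r2 m[φ0→X12] = [4, 4]
r2 m[φ1→X7] = [2, 1]
r2 m[φ1→X13] = [1, 2]
r2 m[φ2→X12] = [4, 2]
r2 m[φ2→X6] = [2, 4]
r2 m[φ3→X13] = [5, 4]
r2 m[φ3→X2] = [8, 4]
r2 m[φ4→X7] = [1, 0]
r2 m[φ4→X3] = [1, 0]
r2 m[φ5→X14] = [5, 0]
r2 m[φ5→X2] = [0, 7]
r2 m[φ6→X3] = [0, 0]
r2 m[φ6→X11] = [0, 4]
r2 m[φ7→X2] = [1, 3]
r2 m[X7→φ0] = [3, 1]
r2 m[X7→φ1] = [5, 4]
r2 m[X7→φ4] = [6, 5]
r2 m[X13→φ1] = [5, 4]
r2 m[X13→φ3] = [1, 2]
r2 m[X3→φ4] = [0, 0]
r2 m[X3→φ6] = [1, 0]
r2 m[X12→φ0] = [4, 2]
r2 m[X12→φ2] = [4, 4]
r2 m[X6→φ2] = [0, 0]
r2 m[X14→φ5] = [0, 0]
r2 m[X2→φ3] = [1, 10]
r2 m[X2→φ5] = [9, 7]
r2 m[X2→φ7] = [8, 11]
r2 m[X11→φ6] = [0, 0]
r3 m[φ0→X7] = [6, 6]
r3 m[φ0→X12] = [5, 5]
r3 m[φ1→X7] = [6, 6]
r3 m[φ1→X13] = [5, 7]
r3 m[φ2→X12] = [4, 2]
r3 m[φ2→X6] = [6, 8]
r3 m[φ3→X13] = [9, 9]
r3 m[φ3→X2] = [9, 6]
r3 m[φ4→X7] = [1, 0]
r3 m[φ4→X3] = [7, 5]
r3 m[φ5→X14] = [14, 9]
r3 m[φ5→X2] = [0, 7]
r3 m[φ6→X3] = [0, 0]
r3 m[φ6→X11] = [0, 4]
r3 m[φ7→X2] = [1, 3]
r3 m[X7→φ0] = [3, 1]
r3 m[X7→φ1] = [5, 4]
r3 m[X7→φ4] = [6, 5]
r3 m[X13→φ1] = [5, 4]
r3 m[X13→φ3] = [1, 2]
r3 m[X3→φ4] = [0, 0]
r3 m[X3→φ6] = [1, 0]
r3 m[X12→φ0] = [4, 2]
r3 m[X12→φ2] = [4, 4]
r3 m[X6→φ2] = [0, 0]
r3 m[X14→φ5] = [0, 0]
r3 m[X2→φ3] = [1, 10]
r3 m[X2→φ5] = [9, 7]
r3 m[X2→φ7] = [8, 11]
r3 m[X11→φ6] = [0, 0]
r4 m[φ0→X7] = [6, 6]
r4 m[φ0→X12] = [5, 5]
r4 m[φ1→X7] = [6, 6]
r4 m[φ1→X13] = [5, 7]
r4 m[φ2→X12] = [4, 2]
r4 m[φ2→X6] = [6, 8]
r4 m[φ3→X13] = [9, 9]
r4 m[φ3→X2] = [9, 6]
r4 m[φ4→X7] = [1, 0]
r4 m[φ4→X3] = [7, 5]
r4 m[φ5→X14] = [14, 9]
r4 m[φ5→X2] = [0, 7]
r4 m[φ6→X3] = [0, 0]
r4 m[φ6→X11] = [0, 4]
r4 m[φ7→X2] = [1, 3]
r4 m[X7→φ0] = [7, 6]
r4 m[X7→φ1] = [7, 6]
r4 m[X7→φ4] = [12, 12]
r4 m[X13→φ1] = [9, 9]
r4 m[X13→φ3] = [5, 7]
r4 m[X3→φ4] = [0, 0]
r4 m[X3→φ6] = [7, 5]
r4 m[X12→φ0] = [4, 2]
r4 m[X12→φ2] = [5, 5]
r4 m[X6→φ2] = [0, 0]
r4 m[X14→φ5] = [0, 0]
r4 m[X2→φ3] = [1, 10]
r4 m[X2→φ5] = [10, 9]
r4 m[X2→φ7] = [9, 13]
r4 m[X11→φ6] = [0, 0]
r5 m[φ0→X7] = [6, 6]
r5 m[φ0→X12] = [10, 10]
r5 m[φ1→X7] = [11, 10]
r5 m[φ1→X13] = [7, 9]
r5 m[φ2→X12] = [4, 2]
r5 m[φ2→X6] = [7, 9]
r5 m[φ3→X13] = [9, 9]
r5 m[φ3→X2] = [13, 10]
r5 m[φ4→X7] = [1, 0]
r5 m[φ4→X3] = [13, 12]
r5 m[φ5→X14] = [15, 10]
r5 m[φ5→X2] = [0, 7]
r5 m[φ6→X3] = [0, 0]
r5 m[φ6→X11] = [5, 9]
r5 m[φ7→X2] = [1, 3]
r5 m[X7→φ0] = [7, 6]
r5 m[X7→φ1] = [7, 6]
r5 m[X7→φ4] = [12, 12]
r5 m[X13→φ1] = [9, 9]
r5 m[X13→φ3] = [5, 7]
r5 m[X3→φ4] = [0, 0]
r5 m[X3→φ6] = [7, 5]
r5 m[X12→φ0] = [4, 2]
r5 m[X12→φ2] = [5, 5]
r5 m[X6→φ2] = [0, 0]
r5 m[X14→φ5] = [0, 0]
r5 m[X2→φ3] = [1, 10]
r5 m[X2→φ5] = [10, 9]
r5 m[X2→φ7] = [9, 13]
r5 m[X11→φ6] = [0, 0]
r6 m[φ0→X7] = [6, 6]
r6 m[φ0→X12] = [10, 10]
r6 m[φ1→X7] = [11, 10]
r6 m[φ1→X13] = [7, 9]
r6 m[φ2→X12] = [4, 2]
r6 m[φ2→X6] = [7, 9]
r6 m[φ3→X13] = [9, 9]
r6 m[φ3→X2] = [13, 10]
r6 m[φ4→X7] = [1, 0]
r6 m[φ4→X3] = [13, 12]
r6 m[φ5→X14] = [15, 10]
r6 m[φ5→X2] = [0, 7]
r6 m[φ6→X3] = [0, 0]
r6 m[φ6→X11] = [5, 9]
r6 m[φ7→X2] = [1, 3]
r6 m[X7→φ0] = [12, 10]
r6 m[X7→φ1] = [7, 6]
r6 m[X7→φ4] = [17, 16]
r6 m[X13→φ1] = [9, 9]
r6 m[X13→φ3] = [7, 9]
r6 m[X3→φ4] = [0, 0]
r6 m[X3→φ6] = [13, 12]
r6 m[X12→φ0] = [4, 2]
r6 m[X12→φ2] = [10, 10]
r6 m[X6→φ2] = [0, 0]
r6 m[X14→φ5] = [0, 0]
r6 m[X2→φ3] = [1, 10]
r6 m[X2→φ5] = [14, 13]
r6 m[X2→φ7] = [13, 17]
r6 m[X11→φ6] = [0, 0]
r7 m[φ0→X7] = [6, 6]
r7 m[φ0→X12] = [14, 14]
r7 m[φ1→X7] = [11, 10]
r7 m[φ1→X13] = [7, 9]
r7 m[φ2→X12] = [4, 2]
r7 m[φ2→X6] = [12, 14]
r7 m[φ3→X13] = [9, 9]
r7 m[φ3→X2] = [15, 12]
r7 m[φ4→X7] = [1, 0]
r7 m[φ4→X3] = [18, 16]
r7 m[φ5→X14] = [19, 14]
r7 m[φ5→X2] = [0, 7]
r7 m[φ6→X3] = [0, 0]
r7 m[φ6→X11] = [12, 16]
r7 m[φ7→X2] = [1, 3]
r7 m[X7→φ0] = [12, 10]
r7 m[X7→φ1] = [7, 6]
r7 m[X7→φ4] = [17, 16]
r7 m[X13→φ1] = [9, 9]
r7 m[X13→φ3] = [7, 9]
r7 m[X3→φ4] = [0, 0]
r7 m[X3→φ6] = [13, 12]
r7 m[X12→φ0] = [4, 2]
r7 m[X12→φ2] = [10, 10]
r7 m[X6→φ2] = [0, 0]
r7 m[X14→φ5] = [0, 0]
r7 m[X2→φ3] = [1, 10]
r7 m[X2→φ5] = [14, 13]
r7 m[X2→φ7] = [13, 17]
r7 m[X11→φ6] = [0, 0]
r8 m[φ0→X7] = [6, 6]
r8 m[φ0→X12] = [14, 14]
r8 m[φ1→X7] = [11, 10]
r8 m[φ1→X13] = [7, 9]
r8 m[φ2→X12] = [4, 2]
r8 m[φ2→X6] = [12, 14]
r8 m[φ3→X13] = [9, 9]
r8 m[φ3→X2] = [15, 12]
r8 m[φ4→X7] = [1, 0]
r8 m[φ4→X3] = [18, 16]
r8 m[φ5→X14] = [19, 14]
r8 m[φ5→X2] = [0, 7]
r8 m[φ6→X3] = [0, 0]
r8 m[φ6→X11] = [12, 16]
r8 m[φ7→X2] = [1, 3]
r8 m[X7→φ0] = [12, 10]
r8 m[X7→φ1] = [7, 6]
r8 m[X7→φ4] = [17, 16]
r8 m[X13→φ1] = [9, 9]
r8 m[X13→φ3] = [7, 9]
r8 m[X3→φ4] = [0, 0]
r8 m[X3→φ6] = [18, 16]
r8 m[X12→φ0] = [4, 2]
r8 m[X12→φ2] = [14, 14]
r8 m[X6→φ2] = [0, 0]
r8 m[X14→φ5] = [0, 0]
r8 m[X2→φ3] = [1, 10]
r8 m[X2→φ5] = [16, 15]
r8 m[X2→φ7] = [15, 19]
r8 m[X11→φ6] = [0, 0]
r9 m[φ0→X7] = [6, 6]
r9 m[φ0→X12] = [14, 14]
r9 m[φ1→X7] = [11, 10]
r9 m[φ1→X13] = [7, 9]
r9 m[φ2→X12] = [4, 2]
r9 m[φ2→X6] = [16, 18]
r9 m[φ3→X13] = [9, 9]
r9 m[φ3→X2] = [15, 12]
r9 m[φ4→X7] = [1, 0]
r9 m[φ4→X3] = [18, 16]
r9 m[φ5→X14] = [21, 16]
r9 m[φ5→X2] = [0, 7]
r9 m[φ6→X3] = [0, 0]
r9 m[φ6→X11] = [16, 20]
r9 m[φ7→X2] = [1, 3]
r9 m[X7→φ0] = [12, 10]
r9 m[X7→φ1] = [7, 6]
r9 m[X7→φ4] = [17, 16]
r9 m[X13→φ1] = [9, 9]
r9 m[X13→φ3] = [7, 9]
r9 m[X3→φ4] = [0, 0]
r9 m[X3→φ6] = [18, 16]
r9 m[X12→φ0] = [4, 2]
r9 m[X12→φ2] = [14, 14]
r9 m[X6→φ2] = [0, 0]
r9 m[X14→φ5] = [0, 0]
r9 m[X2→φ3] = [1, 10]
r9 m[X2→φ5] = [16, 15]
r9 m[X2→φ7] = [15, 19]
r9 m[X11→φ6] = [0, 0]
r10 m[φ0→X7] = [6, 6]
r10 m[φ0→X12] = [14, 14]
r10 m[φ1→X7] = [11, 10]
r10 m[φ1→X13] = [7, 9]
r10 m[φ2→X12] = [4, 2]
r10 m[φ2→X6] = [16, 18]
r10 m[φ3→X13] = [9, 9]
r10 m[φ3→X2] = [15, 12]
r10 m[φ4→X7] = [1, 0]
r10 m[φ4→X3] = [18, 16]
r10 m[φ5→X14] = [21, 16]
r10 m[φ5→X2] = [0, 7]
r10 m[φ6→X3] = [0, 0]
r10 m[φ6→X11] = [16, 20]
r10 m[φ7→X2] = [1, 3]
r10 m[X7→φ0] = [12, 10]
r10 m[X7→φ1] = [7, 6]
r10 m[X7→φ4] = [17, 16]
r10 m[X13→φ1] = [9, 9]
r10 m[X13→φ3] = [7, 9]
r10 m[X3→φ4] = [0, 0]
r10 m[X3→φ6] = [18, 16]
r10 m[X12→φ0] = [4, 2]
r10 m[X12→φ2] = [14, 14]
r10 m[X6→φ2] = [0, 0]
r10 m[X14→φ5] = [0, 0]
r10 m[X2→φ3] = [1, 10]
r10 m[X2→φ5] = [16, 15]
r10 m[X2→φ7] = [15, 19]
r10 m[X11→φ6] = [0, 0]
fixed point reached at round 10
b[X13] = ⊗ incoming = [16, 18]

b[X13] = [16, 18]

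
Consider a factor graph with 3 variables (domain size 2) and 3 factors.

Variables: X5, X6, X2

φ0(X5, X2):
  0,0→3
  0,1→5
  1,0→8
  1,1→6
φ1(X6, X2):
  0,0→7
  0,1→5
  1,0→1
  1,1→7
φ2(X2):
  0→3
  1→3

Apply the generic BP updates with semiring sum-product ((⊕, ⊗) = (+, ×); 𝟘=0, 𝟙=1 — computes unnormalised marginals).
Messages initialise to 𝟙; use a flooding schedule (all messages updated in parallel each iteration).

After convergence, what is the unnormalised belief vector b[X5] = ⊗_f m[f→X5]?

init: all messages = 𝟙 over 2 values
r1 m[φ0→X5] = [8, 14]
r1 m[φ0→X2] = [11, 11]
r1 m[φ1→X6] = [12, 8]
r1 m[φ1→X2] = [8, 12]
r1 m[φ2→X2] = [3, 3]
r1 m[X5→φ0] = [1, 1]
r1 m[X6→φ1] = [1, 1]
r1 m[X2→φ0] = [1, 1]
r1 m[X2→φ1] = [1, 1]
r1 m[X2→φ2] = [1, 1]
r2 m[φ0→X5] = [8, 14]
r2 m[φ0→X2] = [11, 11]
r2 m[φ1→X6] = [12, 8]
r2 m[φ1→X2] = [8, 12]
r2 m[φ2→X2] = [3, 3]
r2 m[X5→φ0] = [1, 1]
r2 m[X6→φ1] = [1, 1]
r2 m[X2→φ0] = [24, 36]
r2 m[X2→φ1] = [33, 33]
r2 m[X2→φ2] = [88, 132]
r3 m[φ0→X5] = [252, 408]
r3 m[φ0→X2] = [11, 11]
r3 m[φ1→X6] = [396, 264]
r3 m[φ1→X2] = [8, 12]
r3 m[φ2→X2] = [3, 3]
r3 m[X5→φ0] = [1, 1]
r3 m[X6→φ1] = [1, 1]
r3 m[X2→φ0] = [24, 36]
r3 m[X2→φ1] = [33, 33]
r3 m[X2→φ2] = [88, 132]
r4 m[φ0→X5] = [252, 408]
r4 m[φ0→X2] = [11, 11]
r4 m[φ1→X6] = [396, 264]
r4 m[φ1→X2] = [8, 12]
r4 m[φ2→X2] = [3, 3]
r4 m[X5→φ0] = [1, 1]
r4 m[X6→φ1] = [1, 1]
r4 m[X2→φ0] = [24, 36]
r4 m[X2→φ1] = [33, 33]
r4 m[X2→φ2] = [88, 132]
fixed point reached at round 4
b[X5] = ⊗ incoming = [252, 408]

b[X5] = [252, 408]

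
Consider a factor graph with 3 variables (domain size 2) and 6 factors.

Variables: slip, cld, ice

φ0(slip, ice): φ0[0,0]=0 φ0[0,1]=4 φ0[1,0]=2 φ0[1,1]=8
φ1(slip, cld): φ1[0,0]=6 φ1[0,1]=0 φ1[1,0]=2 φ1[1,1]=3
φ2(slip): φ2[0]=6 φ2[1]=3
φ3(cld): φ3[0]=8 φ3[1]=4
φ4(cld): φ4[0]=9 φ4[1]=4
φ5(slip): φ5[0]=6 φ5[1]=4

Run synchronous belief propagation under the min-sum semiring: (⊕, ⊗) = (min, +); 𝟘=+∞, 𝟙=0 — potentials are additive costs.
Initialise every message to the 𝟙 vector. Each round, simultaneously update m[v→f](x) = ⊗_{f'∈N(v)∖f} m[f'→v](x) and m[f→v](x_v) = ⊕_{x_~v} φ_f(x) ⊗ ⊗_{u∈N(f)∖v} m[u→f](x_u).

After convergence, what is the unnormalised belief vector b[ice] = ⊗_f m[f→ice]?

b[ice] = [20, 24]

init: all messages = 𝟙 over 2 values
r1 m[φ0→slip] = [0, 2]
r1 m[φ0→ice] = [0, 4]
r1 m[φ1→slip] = [0, 2]
r1 m[φ1→cld] = [2, 0]
r1 m[φ2→slip] = [6, 3]
r1 m[φ3→cld] = [8, 4]
r1 m[φ4→cld] = [9, 4]
r1 m[φ5→slip] = [6, 4]
r1 m[slip→φ0] = [0, 0]
r1 m[slip→φ1] = [0, 0]
r1 m[slip→φ2] = [0, 0]
r1 m[slip→φ5] = [0, 0]
r1 m[cld→φ1] = [0, 0]
r1 m[cld→φ3] = [0, 0]
r1 m[cld→φ4] = [0, 0]
r1 m[ice→φ0] = [0, 0]
r2 m[φ0→slip] = [0, 2]
r2 m[φ0→ice] = [0, 4]
r2 m[φ1→slip] = [0, 2]
r2 m[φ1→cld] = [2, 0]
r2 m[φ2→slip] = [6, 3]
r2 m[φ3→cld] = [8, 4]
r2 m[φ4→cld] = [9, 4]
r2 m[φ5→slip] = [6, 4]
r2 m[slip→φ0] = [12, 9]
r2 m[slip→φ1] = [12, 9]
r2 m[slip→φ2] = [6, 8]
r2 m[slip→φ5] = [6, 7]
r2 m[cld→φ1] = [17, 8]
r2 m[cld→φ3] = [11, 4]
r2 m[cld→φ4] = [10, 4]
r2 m[ice→φ0] = [0, 0]
r3 m[φ0→slip] = [0, 2]
r3 m[φ0→ice] = [11, 16]
r3 m[φ1→slip] = [8, 11]
r3 m[φ1→cld] = [11, 12]
r3 m[φ2→slip] = [6, 3]
r3 m[φ3→cld] = [8, 4]
r3 m[φ4→cld] = [9, 4]
r3 m[φ5→slip] = [6, 4]
r3 m[slip→φ0] = [12, 9]
r3 m[slip→φ1] = [12, 9]
r3 m[slip→φ2] = [6, 8]
r3 m[slip→φ5] = [6, 7]
r3 m[cld→φ1] = [17, 8]
r3 m[cld→φ3] = [11, 4]
r3 m[cld→φ4] = [10, 4]
r3 m[ice→φ0] = [0, 0]
r4 m[φ0→slip] = [0, 2]
r4 m[φ0→ice] = [11, 16]
r4 m[φ1→slip] = [8, 11]
r4 m[φ1→cld] = [11, 12]
r4 m[φ2→slip] = [6, 3]
r4 m[φ3→cld] = [8, 4]
r4 m[φ4→cld] = [9, 4]
r4 m[φ5→slip] = [6, 4]
r4 m[slip→φ0] = [20, 18]
r4 m[slip→φ1] = [12, 9]
r4 m[slip→φ2] = [14, 17]
r4 m[slip→φ5] = [14, 16]
r4 m[cld→φ1] = [17, 8]
r4 m[cld→φ3] = [20, 16]
r4 m[cld→φ4] = [19, 16]
r4 m[ice→φ0] = [0, 0]
r5 m[φ0→slip] = [0, 2]
r5 m[φ0→ice] = [20, 24]
r5 m[φ1→slip] = [8, 11]
r5 m[φ1→cld] = [11, 12]
r5 m[φ2→slip] = [6, 3]
r5 m[φ3→cld] = [8, 4]
r5 m[φ4→cld] = [9, 4]
r5 m[φ5→slip] = [6, 4]
r5 m[slip→φ0] = [20, 18]
r5 m[slip→φ1] = [12, 9]
r5 m[slip→φ2] = [14, 17]
r5 m[slip→φ5] = [14, 16]
r5 m[cld→φ1] = [17, 8]
r5 m[cld→φ3] = [20, 16]
r5 m[cld→φ4] = [19, 16]
r5 m[ice→φ0] = [0, 0]
r6 m[φ0→slip] = [0, 2]
r6 m[φ0→ice] = [20, 24]
r6 m[φ1→slip] = [8, 11]
r6 m[φ1→cld] = [11, 12]
r6 m[φ2→slip] = [6, 3]
r6 m[φ3→cld] = [8, 4]
r6 m[φ4→cld] = [9, 4]
r6 m[φ5→slip] = [6, 4]
r6 m[slip→φ0] = [20, 18]
r6 m[slip→φ1] = [12, 9]
r6 m[slip→φ2] = [14, 17]
r6 m[slip→φ5] = [14, 16]
r6 m[cld→φ1] = [17, 8]
r6 m[cld→φ3] = [20, 16]
r6 m[cld→φ4] = [19, 16]
r6 m[ice→φ0] = [0, 0]
fixed point reached at round 6
b[ice] = ⊗ incoming = [20, 24]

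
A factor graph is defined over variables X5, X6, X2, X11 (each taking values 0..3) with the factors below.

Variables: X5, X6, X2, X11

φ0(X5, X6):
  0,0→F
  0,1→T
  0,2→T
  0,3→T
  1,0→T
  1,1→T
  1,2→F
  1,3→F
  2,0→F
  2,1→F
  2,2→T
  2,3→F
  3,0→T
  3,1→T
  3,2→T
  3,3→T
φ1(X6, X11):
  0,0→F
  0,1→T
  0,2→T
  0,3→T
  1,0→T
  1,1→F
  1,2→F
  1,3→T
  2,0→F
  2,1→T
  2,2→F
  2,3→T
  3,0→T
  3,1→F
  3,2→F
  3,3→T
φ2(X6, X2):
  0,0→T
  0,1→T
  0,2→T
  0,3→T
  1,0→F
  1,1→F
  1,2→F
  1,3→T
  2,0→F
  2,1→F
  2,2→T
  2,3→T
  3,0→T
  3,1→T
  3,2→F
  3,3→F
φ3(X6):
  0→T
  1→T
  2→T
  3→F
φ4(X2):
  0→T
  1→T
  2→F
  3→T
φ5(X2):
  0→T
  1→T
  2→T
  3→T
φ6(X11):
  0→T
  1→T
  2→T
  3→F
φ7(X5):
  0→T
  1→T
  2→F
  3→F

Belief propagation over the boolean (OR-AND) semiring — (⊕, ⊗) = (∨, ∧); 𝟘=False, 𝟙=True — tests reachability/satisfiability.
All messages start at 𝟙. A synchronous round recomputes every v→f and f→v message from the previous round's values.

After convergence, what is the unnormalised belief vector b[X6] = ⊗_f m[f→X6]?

init: all messages = 𝟙 over 4 values
r1 m[φ0→X5] = [T, T, T, T]
r1 m[φ0→X6] = [T, T, T, T]
r1 m[φ1→X6] = [T, T, T, T]
r1 m[φ1→X11] = [T, T, T, T]
r1 m[φ2→X6] = [T, T, T, T]
r1 m[φ2→X2] = [T, T, T, T]
r1 m[φ3→X6] = [T, T, T, F]
r1 m[φ4→X2] = [T, T, F, T]
r1 m[φ5→X2] = [T, T, T, T]
r1 m[φ6→X11] = [T, T, T, F]
r1 m[φ7→X5] = [T, T, F, F]
r1 m[X5→φ0] = [T, T, T, T]
r1 m[X5→φ7] = [T, T, T, T]
r1 m[X6→φ0] = [T, T, T, T]
r1 m[X6→φ1] = [T, T, T, T]
r1 m[X6→φ2] = [T, T, T, T]
r1 m[X6→φ3] = [T, T, T, T]
r1 m[X2→φ2] = [T, T, T, T]
r1 m[X2→φ4] = [T, T, T, T]
r1 m[X2→φ5] = [T, T, T, T]
r1 m[X11→φ1] = [T, T, T, T]
r1 m[X11→φ6] = [T, T, T, T]
r2 m[φ0→X5] = [T, T, T, T]
r2 m[φ0→X6] = [T, T, T, T]
r2 m[φ1→X6] = [T, T, T, T]
r2 m[φ1→X11] = [T, T, T, T]
r2 m[φ2→X6] = [T, T, T, T]
r2 m[φ2→X2] = [T, T, T, T]
r2 m[φ3→X6] = [T, T, T, F]
r2 m[φ4→X2] = [T, T, F, T]
r2 m[φ5→X2] = [T, T, T, T]
r2 m[φ6→X11] = [T, T, T, F]
r2 m[φ7→X5] = [T, T, F, F]
r2 m[X5→φ0] = [T, T, F, F]
r2 m[X5→φ7] = [T, T, T, T]
r2 m[X6→φ0] = [T, T, T, F]
r2 m[X6→φ1] = [T, T, T, F]
r2 m[X6→φ2] = [T, T, T, F]
r2 m[X6→φ3] = [T, T, T, T]
r2 m[X2→φ2] = [T, T, F, T]
r2 m[X2→φ4] = [T, T, T, T]
r2 m[X2→φ5] = [T, T, F, T]
r2 m[X11→φ1] = [T, T, T, F]
r2 m[X11→φ6] = [T, T, T, T]
r3 m[φ0→X5] = [T, T, T, T]
r3 m[φ0→X6] = [T, T, T, T]
r3 m[φ1→X6] = [T, T, T, T]
r3 m[φ1→X11] = [T, T, T, T]
r3 m[φ2→X6] = [T, T, T, T]
r3 m[φ2→X2] = [T, T, T, T]
r3 m[φ3→X6] = [T, T, T, F]
r3 m[φ4→X2] = [T, T, F, T]
r3 m[φ5→X2] = [T, T, T, T]
r3 m[φ6→X11] = [T, T, T, F]
r3 m[φ7→X5] = [T, T, F, F]
r3 m[X5→φ0] = [T, T, F, F]
r3 m[X5→φ7] = [T, T, T, T]
r3 m[X6→φ0] = [T, T, T, F]
r3 m[X6→φ1] = [T, T, T, F]
r3 m[X6→φ2] = [T, T, T, F]
r3 m[X6→φ3] = [T, T, T, T]
r3 m[X2→φ2] = [T, T, F, T]
r3 m[X2→φ4] = [T, T, T, T]
r3 m[X2→φ5] = [T, T, F, T]
r3 m[X11→φ1] = [T, T, T, F]
r3 m[X11→φ6] = [T, T, T, T]
fixed point reached at round 3
b[X6] = ⊗ incoming = [T, T, T, F]

b[X6] = [T, T, T, F]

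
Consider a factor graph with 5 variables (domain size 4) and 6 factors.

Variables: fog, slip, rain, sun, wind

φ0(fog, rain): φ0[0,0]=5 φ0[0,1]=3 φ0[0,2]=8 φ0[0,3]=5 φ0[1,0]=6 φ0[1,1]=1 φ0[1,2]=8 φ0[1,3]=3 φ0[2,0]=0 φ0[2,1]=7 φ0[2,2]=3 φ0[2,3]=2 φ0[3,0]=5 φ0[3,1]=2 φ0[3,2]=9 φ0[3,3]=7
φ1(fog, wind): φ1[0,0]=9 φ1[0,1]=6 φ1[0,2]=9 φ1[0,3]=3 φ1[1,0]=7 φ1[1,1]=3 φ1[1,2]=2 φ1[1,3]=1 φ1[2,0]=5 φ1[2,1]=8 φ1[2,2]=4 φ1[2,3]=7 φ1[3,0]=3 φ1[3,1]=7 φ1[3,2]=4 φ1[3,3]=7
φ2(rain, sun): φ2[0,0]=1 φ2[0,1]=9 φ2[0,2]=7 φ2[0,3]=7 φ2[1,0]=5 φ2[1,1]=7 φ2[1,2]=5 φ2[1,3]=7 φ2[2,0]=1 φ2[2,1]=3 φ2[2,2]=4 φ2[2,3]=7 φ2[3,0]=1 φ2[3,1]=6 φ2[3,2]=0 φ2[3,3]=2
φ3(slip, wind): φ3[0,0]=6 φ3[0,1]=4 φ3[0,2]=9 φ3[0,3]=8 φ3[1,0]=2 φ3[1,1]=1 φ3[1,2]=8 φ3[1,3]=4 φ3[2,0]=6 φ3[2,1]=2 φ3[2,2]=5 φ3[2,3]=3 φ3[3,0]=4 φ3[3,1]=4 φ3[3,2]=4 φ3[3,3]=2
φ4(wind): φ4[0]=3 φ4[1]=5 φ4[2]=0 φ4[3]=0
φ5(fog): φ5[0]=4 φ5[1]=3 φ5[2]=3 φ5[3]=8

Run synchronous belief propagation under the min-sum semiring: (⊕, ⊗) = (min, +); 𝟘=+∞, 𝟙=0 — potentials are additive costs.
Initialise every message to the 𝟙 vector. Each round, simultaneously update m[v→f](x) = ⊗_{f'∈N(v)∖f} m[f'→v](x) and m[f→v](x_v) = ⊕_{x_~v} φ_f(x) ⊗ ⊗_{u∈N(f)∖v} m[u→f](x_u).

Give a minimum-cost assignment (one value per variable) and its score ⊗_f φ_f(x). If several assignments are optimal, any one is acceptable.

init: all messages = 𝟙 over 4 values
r1 m[φ0→fog] = [3, 1, 0, 2]
r1 m[φ0→rain] = [0, 1, 3, 2]
r1 m[φ1→fog] = [3, 1, 4, 3]
r1 m[φ1→wind] = [3, 3, 2, 1]
r1 m[φ2→rain] = [1, 5, 1, 0]
r1 m[φ2→sun] = [1, 3, 0, 2]
r1 m[φ3→slip] = [4, 1, 2, 2]
r1 m[φ3→wind] = [2, 1, 4, 2]
r1 m[φ4→wind] = [3, 5, 0, 0]
r1 m[φ5→fog] = [4, 3, 3, 8]
r1 m[fog→φ0] = [0, 0, 0, 0]
r1 m[fog→φ1] = [0, 0, 0, 0]
r1 m[fog→φ5] = [0, 0, 0, 0]
r1 m[slip→φ3] = [0, 0, 0, 0]
r1 m[rain→φ0] = [0, 0, 0, 0]
r1 m[rain→φ2] = [0, 0, 0, 0]
r1 m[sun→φ2] = [0, 0, 0, 0]
r1 m[wind→φ1] = [0, 0, 0, 0]
r1 m[wind→φ3] = [0, 0, 0, 0]
r1 m[wind→φ4] = [0, 0, 0, 0]
r2 m[φ0→fog] = [3, 1, 0, 2]
r2 m[φ0→rain] = [0, 1, 3, 2]
r2 m[φ1→fog] = [3, 1, 4, 3]
r2 m[φ1→wind] = [3, 3, 2, 1]
r2 m[φ2→rain] = [1, 5, 1, 0]
r2 m[φ2→sun] = [1, 3, 0, 2]
r2 m[φ3→slip] = [4, 1, 2, 2]
r2 m[φ3→wind] = [2, 1, 4, 2]
r2 m[φ4→wind] = [3, 5, 0, 0]
r2 m[φ5→fog] = [4, 3, 3, 8]
r2 m[fog→φ0] = [7, 4, 7, 11]
r2 m[fog→φ1] = [7, 4, 3, 10]
r2 m[fog→φ5] = [6, 2, 4, 5]
r2 m[slip→φ3] = [0, 0, 0, 0]
r2 m[rain→φ0] = [1, 5, 1, 0]
r2 m[rain→φ2] = [0, 1, 3, 2]
r2 m[sun→φ2] = [0, 0, 0, 0]
r2 m[wind→φ1] = [5, 6, 4, 2]
r2 m[wind→φ3] = [6, 8, 2, 1]
r2 m[wind→φ4] = [5, 4, 6, 3]
r3 m[φ0→fog] = [5, 3, 1, 6]
r3 m[φ0→rain] = [7, 5, 10, 7]
r3 m[φ1→fog] = [5, 3, 8, 8]
r3 m[φ1→wind] = [8, 7, 6, 5]
r3 m[φ2→rain] = [1, 5, 1, 0]
r3 m[φ2→sun] = [1, 6, 2, 4]
r3 m[φ3→slip] = [9, 5, 4, 3]
r3 m[φ3→wind] = [2, 1, 4, 2]
r3 m[φ4→wind] = [3, 5, 0, 0]
r3 m[φ5→fog] = [4, 3, 3, 8]
r3 m[fog→φ0] = [7, 4, 7, 11]
r3 m[fog→φ1] = [7, 4, 3, 10]
r3 m[fog→φ5] = [6, 2, 4, 5]
r3 m[slip→φ3] = [0, 0, 0, 0]
r3 m[rain→φ0] = [1, 5, 1, 0]
r3 m[rain→φ2] = [0, 1, 3, 2]
r3 m[sun→φ2] = [0, 0, 0, 0]
r3 m[wind→φ1] = [5, 6, 4, 2]
r3 m[wind→φ3] = [6, 8, 2, 1]
r3 m[wind→φ4] = [5, 4, 6, 3]
r4 m[φ0→fog] = [5, 3, 1, 6]
r4 m[φ0→rain] = [7, 5, 10, 7]
r4 m[φ1→fog] = [5, 3, 8, 8]
r4 m[φ1→wind] = [8, 7, 6, 5]
r4 m[φ2→rain] = [1, 5, 1, 0]
r4 m[φ2→sun] = [1, 6, 2, 4]
r4 m[φ3→slip] = [9, 5, 4, 3]
r4 m[φ3→wind] = [2, 1, 4, 2]
r4 m[φ4→wind] = [3, 5, 0, 0]
r4 m[φ5→fog] = [4, 3, 3, 8]
r4 m[fog→φ0] = [9, 6, 11, 16]
r4 m[fog→φ1] = [9, 6, 4, 14]
r4 m[fog→φ5] = [10, 6, 9, 14]
r4 m[slip→φ3] = [0, 0, 0, 0]
r4 m[rain→φ0] = [1, 5, 1, 0]
r4 m[rain→φ2] = [7, 5, 10, 7]
r4 m[sun→φ2] = [0, 0, 0, 0]
r4 m[wind→φ1] = [5, 6, 4, 2]
r4 m[wind→φ3] = [11, 12, 6, 5]
r4 m[wind→φ4] = [10, 8, 10, 7]
r5 m[φ0→fog] = [5, 3, 1, 6]
r5 m[φ0→rain] = [11, 7, 14, 9]
r5 m[φ1→fog] = [5, 3, 8, 8]
r5 m[φ1→wind] = [9, 9, 8, 7]
r5 m[φ2→rain] = [1, 5, 1, 0]
r5 m[φ2→sun] = [8, 12, 7, 9]
r5 m[φ3→slip] = [13, 9, 8, 7]
r5 m[φ3→wind] = [2, 1, 4, 2]
r5 m[φ4→wind] = [3, 5, 0, 0]
r5 m[φ5→fog] = [4, 3, 3, 8]
r5 m[fog→φ0] = [9, 6, 11, 16]
r5 m[fog→φ1] = [9, 6, 4, 14]
r5 m[fog→φ5] = [10, 6, 9, 14]
r5 m[slip→φ3] = [0, 0, 0, 0]
r5 m[rain→φ0] = [1, 5, 1, 0]
r5 m[rain→φ2] = [7, 5, 10, 7]
r5 m[sun→φ2] = [0, 0, 0, 0]
r5 m[wind→φ1] = [5, 6, 4, 2]
r5 m[wind→φ3] = [11, 12, 6, 5]
r5 m[wind→φ4] = [10, 8, 10, 7]
r6 m[φ0→fog] = [5, 3, 1, 6]
r6 m[φ0→rain] = [11, 7, 14, 9]
r6 m[φ1→fog] = [5, 3, 8, 8]
r6 m[φ1→wind] = [9, 9, 8, 7]
r6 m[φ2→rain] = [1, 5, 1, 0]
r6 m[φ2→sun] = [8, 12, 7, 9]
r6 m[φ3→slip] = [13, 9, 8, 7]
r6 m[φ3→wind] = [2, 1, 4, 2]
r6 m[φ4→wind] = [3, 5, 0, 0]
r6 m[φ5→fog] = [4, 3, 3, 8]
r6 m[fog→φ0] = [9, 6, 11, 16]
r6 m[fog→φ1] = [9, 6, 4, 14]
r6 m[fog→φ5] = [10, 6, 9, 14]
r6 m[slip→φ3] = [0, 0, 0, 0]
r6 m[rain→φ0] = [1, 5, 1, 0]
r6 m[rain→φ2] = [11, 7, 14, 9]
r6 m[sun→φ2] = [0, 0, 0, 0]
r6 m[wind→φ1] = [5, 6, 4, 2]
r6 m[wind→φ3] = [12, 14, 8, 7]
r6 m[wind→φ4] = [11, 10, 12, 9]
r7 m[φ0→fog] = [5, 3, 1, 6]
r7 m[φ0→rain] = [11, 7, 14, 9]
r7 m[φ1→fog] = [5, 3, 8, 8]
r7 m[φ1→wind] = [9, 9, 8, 7]
r7 m[φ2→rain] = [1, 5, 1, 0]
r7 m[φ2→sun] = [10, 14, 9, 11]
r7 m[φ3→slip] = [15, 11, 10, 9]
r7 m[φ3→wind] = [2, 1, 4, 2]
r7 m[φ4→wind] = [3, 5, 0, 0]
r7 m[φ5→fog] = [4, 3, 3, 8]
r7 m[fog→φ0] = [9, 6, 11, 16]
r7 m[fog→φ1] = [9, 6, 4, 14]
r7 m[fog→φ5] = [10, 6, 9, 14]
r7 m[slip→φ3] = [0, 0, 0, 0]
r7 m[rain→φ0] = [1, 5, 1, 0]
r7 m[rain→φ2] = [11, 7, 14, 9]
r7 m[sun→φ2] = [0, 0, 0, 0]
r7 m[wind→φ1] = [5, 6, 4, 2]
r7 m[wind→φ3] = [12, 14, 8, 7]
r7 m[wind→φ4] = [11, 10, 12, 9]
r8 m[φ0→fog] = [5, 3, 1, 6]
r8 m[φ0→rain] = [11, 7, 14, 9]
r8 m[φ1→fog] = [5, 3, 8, 8]
r8 m[φ1→wind] = [9, 9, 8, 7]
r8 m[φ2→rain] = [1, 5, 1, 0]
r8 m[φ2→sun] = [10, 14, 9, 11]
r8 m[φ3→slip] = [15, 11, 10, 9]
r8 m[φ3→wind] = [2, 1, 4, 2]
r8 m[φ4→wind] = [3, 5, 0, 0]
r8 m[φ5→fog] = [4, 3, 3, 8]
r8 m[fog→φ0] = [9, 6, 11, 16]
r8 m[fog→φ1] = [9, 6, 4, 14]
r8 m[fog→φ5] = [10, 6, 9, 14]
r8 m[slip→φ3] = [0, 0, 0, 0]
r8 m[rain→φ0] = [1, 5, 1, 0]
r8 m[rain→φ2] = [11, 7, 14, 9]
r8 m[sun→φ2] = [0, 0, 0, 0]
r8 m[wind→φ1] = [5, 6, 4, 2]
r8 m[wind→φ3] = [12, 14, 8, 7]
r8 m[wind→φ4] = [11, 10, 12, 9]
fixed point reached at round 8
traceback from fog: (fog=1, slip=3, rain=3, sun=2, wind=3), score=9

assignment: (fog=1, slip=3, rain=3, sun=2, wind=3); score = 9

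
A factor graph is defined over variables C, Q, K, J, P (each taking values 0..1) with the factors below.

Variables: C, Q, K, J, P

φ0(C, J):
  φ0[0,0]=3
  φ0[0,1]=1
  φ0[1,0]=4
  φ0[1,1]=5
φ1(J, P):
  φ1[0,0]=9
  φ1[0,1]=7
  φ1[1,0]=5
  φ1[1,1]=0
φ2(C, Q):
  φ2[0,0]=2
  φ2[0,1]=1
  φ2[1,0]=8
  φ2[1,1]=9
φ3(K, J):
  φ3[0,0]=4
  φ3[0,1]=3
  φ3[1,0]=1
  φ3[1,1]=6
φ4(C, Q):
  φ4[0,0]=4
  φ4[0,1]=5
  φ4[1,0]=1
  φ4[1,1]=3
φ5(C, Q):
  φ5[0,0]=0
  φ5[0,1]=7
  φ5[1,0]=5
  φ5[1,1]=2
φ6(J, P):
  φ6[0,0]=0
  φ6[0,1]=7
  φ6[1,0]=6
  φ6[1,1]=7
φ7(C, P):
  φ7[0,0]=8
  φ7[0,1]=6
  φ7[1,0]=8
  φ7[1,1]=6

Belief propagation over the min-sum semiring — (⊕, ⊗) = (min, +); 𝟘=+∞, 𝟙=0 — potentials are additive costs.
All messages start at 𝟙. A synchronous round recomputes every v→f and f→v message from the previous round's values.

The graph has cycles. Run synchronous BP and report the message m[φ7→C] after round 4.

init: all messages = 𝟙 over 2 values
r1 m[φ0→C] = [1, 4]
r1 m[φ0→J] = [3, 1]
r1 m[φ1→J] = [7, 0]
r1 m[φ1→P] = [5, 0]
r1 m[φ2→C] = [1, 8]
r1 m[φ2→Q] = [2, 1]
r1 m[φ3→K] = [3, 1]
r1 m[φ3→J] = [1, 3]
r1 m[φ4→C] = [4, 1]
r1 m[φ4→Q] = [1, 3]
r1 m[φ5→C] = [0, 2]
r1 m[φ5→Q] = [0, 2]
r1 m[φ6→J] = [0, 6]
r1 m[φ6→P] = [0, 7]
r1 m[φ7→C] = [6, 6]
r1 m[φ7→P] = [8, 6]
r1 m[C→φ0] = [0, 0]
r1 m[C→φ2] = [0, 0]
r1 m[C→φ4] = [0, 0]
r1 m[C→φ5] = [0, 0]
r1 m[C→φ7] = [0, 0]
r1 m[Q→φ2] = [0, 0]
r1 m[Q→φ4] = [0, 0]
r1 m[Q→φ5] = [0, 0]
r1 m[K→φ3] = [0, 0]
r1 m[J→φ0] = [0, 0]
r1 m[J→φ1] = [0, 0]
r1 m[J→φ3] = [0, 0]
r1 m[J→φ6] = [0, 0]
r1 m[P→φ1] = [0, 0]
r1 m[P→φ6] = [0, 0]
r1 m[P→φ7] = [0, 0]
r2 m[φ0→C] = [1, 4]
r2 m[φ0→J] = [3, 1]
r2 m[φ1→J] = [7, 0]
r2 m[φ1→P] = [5, 0]
r2 m[φ2→C] = [1, 8]
r2 m[φ2→Q] = [2, 1]
r2 m[φ3→K] = [3, 1]
r2 m[φ3→J] = [1, 3]
r2 m[φ4→C] = [4, 1]
r2 m[φ4→Q] = [1, 3]
r2 m[φ5→C] = [0, 2]
r2 m[φ5→Q] = [0, 2]
r2 m[φ6→J] = [0, 6]
r2 m[φ6→P] = [0, 7]
r2 m[φ7→C] = [6, 6]
r2 m[φ7→P] = [8, 6]
r2 m[C→φ0] = [11, 17]
r2 m[C→φ2] = [11, 13]
r2 m[C→φ4] = [8, 20]
r2 m[C→φ5] = [12, 19]
r2 m[C→φ7] = [6, 15]
r2 m[Q→φ2] = [1, 5]
r2 m[Q→φ4] = [2, 3]
r2 m[Q→φ5] = [3, 4]
r2 m[K→φ3] = [0, 0]
r2 m[J→φ0] = [8, 9]
r2 m[J→φ1] = [4, 10]
r2 m[J→φ3] = [10, 7]
r2 m[J→φ6] = [11, 4]
r2 m[P→φ1] = [8, 13]
r2 m[P→φ6] = [13, 6]
r2 m[P→φ7] = [5, 7]
r3 m[φ0→C] = [10, 12]
r3 m[φ0→J] = [14, 12]
r3 m[φ1→J] = [17, 13]
r3 m[φ1→P] = [13, 10]
r3 m[φ2→C] = [3, 9]
r3 m[φ2→Q] = [13, 12]
r3 m[φ3→K] = [10, 11]
r3 m[φ3→J] = [1, 3]
r3 m[φ4→C] = [6, 3]
r3 m[φ4→Q] = [12, 13]
r3 m[φ5→C] = [3, 6]
r3 m[φ5→Q] = [12, 19]
r3 m[φ6→J] = [13, 13]
r3 m[φ6→P] = [10, 11]
r3 m[φ7→C] = [13, 13]
r3 m[φ7→P] = [14, 12]
r3 m[C→φ0] = [11, 17]
r3 m[C→φ2] = [11, 13]
r3 m[C→φ4] = [8, 20]
r3 m[C→φ5] = [12, 19]
r3 m[C→φ7] = [6, 15]
r3 m[Q→φ2] = [1, 5]
r3 m[Q→φ4] = [2, 3]
r3 m[Q→φ5] = [3, 4]
r3 m[K→φ3] = [0, 0]
r3 m[J→φ0] = [8, 9]
r3 m[J→φ1] = [4, 10]
r3 m[J→φ3] = [10, 7]
r3 m[J→φ6] = [11, 4]
r3 m[P→φ1] = [8, 13]
r3 m[P→φ6] = [13, 6]
r3 m[P→φ7] = [5, 7]
r4 m[φ0→C] = [10, 12]
r4 m[φ0→J] = [14, 12]
r4 m[φ1→J] = [17, 13]
r4 m[φ1→P] = [13, 10]
r4 m[φ2→C] = [3, 9]
r4 m[φ2→Q] = [13, 12]
r4 m[φ3→K] = [10, 11]
r4 m[φ3→J] = [1, 3]
r4 m[φ4→C] = [6, 3]
r4 m[φ4→Q] = [12, 13]
r4 m[φ5→C] = [3, 6]
r4 m[φ5→Q] = [12, 19]
r4 m[φ6→J] = [13, 13]
r4 m[φ6→P] = [10, 11]
r4 m[φ7→C] = [13, 13]
r4 m[φ7→P] = [14, 12]
r4 m[C→φ0] = [25, 31]
r4 m[C→φ2] = [32, 34]
r4 m[C→φ4] = [29, 40]
r4 m[C→φ5] = [32, 37]
r4 m[C→φ7] = [22, 30]
r4 m[Q→φ2] = [24, 32]
r4 m[Q→φ4] = [25, 31]
r4 m[Q→φ5] = [25, 25]
r4 m[K→φ3] = [0, 0]
r4 m[J→φ0] = [31, 29]
r4 m[J→φ1] = [28, 28]
r4 m[J→φ3] = [44, 38]
r4 m[J→φ6] = [32, 28]
r4 m[P→φ1] = [24, 23]
r4 m[P→φ6] = [27, 22]
r4 m[P→φ7] = [23, 21]

message @ round 4 = [13, 13]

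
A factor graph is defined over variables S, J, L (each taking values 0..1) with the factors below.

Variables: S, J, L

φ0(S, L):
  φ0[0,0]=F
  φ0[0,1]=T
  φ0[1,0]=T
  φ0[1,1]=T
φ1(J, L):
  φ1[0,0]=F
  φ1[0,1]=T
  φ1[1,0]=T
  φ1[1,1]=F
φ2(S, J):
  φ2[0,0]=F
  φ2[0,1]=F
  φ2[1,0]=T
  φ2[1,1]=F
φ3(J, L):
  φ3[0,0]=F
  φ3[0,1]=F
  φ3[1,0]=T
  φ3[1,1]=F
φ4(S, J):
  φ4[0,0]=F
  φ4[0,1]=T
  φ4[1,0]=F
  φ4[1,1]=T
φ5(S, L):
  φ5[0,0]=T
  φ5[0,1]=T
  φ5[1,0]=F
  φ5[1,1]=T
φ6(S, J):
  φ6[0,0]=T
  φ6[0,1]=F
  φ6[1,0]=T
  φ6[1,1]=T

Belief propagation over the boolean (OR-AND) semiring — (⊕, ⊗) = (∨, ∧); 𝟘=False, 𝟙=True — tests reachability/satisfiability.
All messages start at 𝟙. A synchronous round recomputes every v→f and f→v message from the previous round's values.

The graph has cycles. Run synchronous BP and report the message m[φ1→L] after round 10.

init: all messages = 𝟙 over 2 values
r1 m[φ0→S] = [T, T]
r1 m[φ0→L] = [T, T]
r1 m[φ1→J] = [T, T]
r1 m[φ1→L] = [T, T]
r1 m[φ2→S] = [F, T]
r1 m[φ2→J] = [T, F]
r1 m[φ3→J] = [F, T]
r1 m[φ3→L] = [T, F]
r1 m[φ4→S] = [T, T]
r1 m[φ4→J] = [F, T]
r1 m[φ5→S] = [T, T]
r1 m[φ5→L] = [T, T]
r1 m[φ6→S] = [T, T]
r1 m[φ6→J] = [T, T]
r1 m[S→φ0] = [T, T]
r1 m[S→φ2] = [T, T]
r1 m[S→φ4] = [T, T]
r1 m[S→φ5] = [T, T]
r1 m[S→φ6] = [T, T]
r1 m[J→φ1] = [T, T]
r1 m[J→φ2] = [T, T]
r1 m[J→φ3] = [T, T]
r1 m[J→φ4] = [T, T]
r1 m[J→φ6] = [T, T]
r1 m[L→φ0] = [T, T]
r1 m[L→φ1] = [T, T]
r1 m[L→φ3] = [T, T]
r1 m[L→φ5] = [T, T]
r2 m[φ0→S] = [T, T]
r2 m[φ0→L] = [T, T]
r2 m[φ1→J] = [T, T]
r2 m[φ1→L] = [T, T]
r2 m[φ2→S] = [F, T]
r2 m[φ2→J] = [T, F]
r2 m[φ3→J] = [F, T]
r2 m[φ3→L] = [T, F]
r2 m[φ4→S] = [T, T]
r2 m[φ4→J] = [F, T]
r2 m[φ5→S] = [T, T]
r2 m[φ5→L] = [T, T]
r2 m[φ6→S] = [T, T]
r2 m[φ6→J] = [T, T]
r2 m[S→φ0] = [F, T]
r2 m[S→φ2] = [T, T]
r2 m[S→φ4] = [F, T]
r2 m[S→φ5] = [F, T]
r2 m[S→φ6] = [F, T]
r2 m[J→φ1] = [F, F]
r2 m[J→φ2] = [F, T]
r2 m[J→φ3] = [F, F]
r2 m[J→φ4] = [F, F]
r2 m[J→φ6] = [F, F]
r2 m[L→φ0] = [T, F]
r2 m[L→φ1] = [T, F]
r2 m[L→φ3] = [T, T]
r2 m[L→φ5] = [T, F]
r3 m[φ0→S] = [F, T]
r3 m[φ0→L] = [T, T]
r3 m[φ1→J] = [F, T]
r3 m[φ1→L] = [F, F]
r3 m[φ2→S] = [F, F]
r3 m[φ2→J] = [T, F]
r3 m[φ3→J] = [F, T]
r3 m[φ3→L] = [F, F]
r3 m[φ4→S] = [F, F]
r3 m[φ4→J] = [F, T]
r3 m[φ5→S] = [T, F]
r3 m[φ5→L] = [F, T]
r3 m[φ6→S] = [F, F]
r3 m[φ6→J] = [T, T]
r3 m[S→φ0] = [F, T]
r3 m[S→φ2] = [T, T]
r3 m[S→φ4] = [F, T]
r3 m[S→φ5] = [F, T]
r3 m[S→φ6] = [F, T]
r3 m[J→φ1] = [F, F]
r3 m[J→φ2] = [F, T]
r3 m[J→φ3] = [F, F]
r3 m[J→φ4] = [F, F]
r3 m[J→φ6] = [F, F]
r3 m[L→φ0] = [T, F]
r3 m[L→φ1] = [T, F]
r3 m[L→φ3] = [T, T]
r3 m[L→φ5] = [T, F]
r4 m[φ0→S] = [F, T]
r4 m[φ0→L] = [T, T]
r4 m[φ1→J] = [F, T]
r4 m[φ1→L] = [F, F]
r4 m[φ2→S] = [F, F]
r4 m[φ2→J] = [T, F]
r4 m[φ3→J] = [F, T]
r4 m[φ3→L] = [F, F]
r4 m[φ4→S] = [F, F]
r4 m[φ4→J] = [F, T]
r4 m[φ5→S] = [T, F]
r4 m[φ5→L] = [F, T]
r4 m[φ6→S] = [F, F]
r4 m[φ6→J] = [T, T]
r4 m[S→φ0] = [F, F]
r4 m[S→φ2] = [F, F]
r4 m[S→φ4] = [F, F]
r4 m[S→φ5] = [F, F]
r4 m[S→φ6] = [F, F]
r4 m[J→φ1] = [F, F]
r4 m[J→φ2] = [F, T]
r4 m[J→φ3] = [F, F]
r4 m[J→φ4] = [F, F]
r4 m[J→φ6] = [F, F]
r4 m[L→φ0] = [F, F]
r4 m[L→φ1] = [F, F]
r4 m[L→φ3] = [F, F]
r4 m[L→φ5] = [F, F]
r5 m[φ0→S] = [F, F]
r5 m[φ0→L] = [F, F]
r5 m[φ1→J] = [F, F]
r5 m[φ1→L] = [F, F]
r5 m[φ2→S] = [F, F]
r5 m[φ2→J] = [F, F]
r5 m[φ3→J] = [F, F]
r5 m[φ3→L] = [F, F]
r5 m[φ4→S] = [F, F]
r5 m[φ4→J] = [F, F]
r5 m[φ5→S] = [F, F]
r5 m[φ5→L] = [F, F]
r5 m[φ6→S] = [F, F]
r5 m[φ6→J] = [F, F]
r5 m[S→φ0] = [F, F]
r5 m[S→φ2] = [F, F]
r5 m[S→φ4] = [F, F]
r5 m[S→φ5] = [F, F]
r5 m[S→φ6] = [F, F]
r5 m[J→φ1] = [F, F]
r5 m[J→φ2] = [F, T]
r5 m[J→φ3] = [F, F]
r5 m[J→φ4] = [F, F]
r5 m[J→φ6] = [F, F]
r5 m[L→φ0] = [F, F]
r5 m[L→φ1] = [F, F]
r5 m[L→φ3] = [F, F]
r5 m[L→φ5] = [F, F]
r6 m[φ0→S] = [F, F]
r6 m[φ0→L] = [F, F]
r6 m[φ1→J] = [F, F]
r6 m[φ1→L] = [F, F]
r6 m[φ2→S] = [F, F]
r6 m[φ2→J] = [F, F]
r6 m[φ3→J] = [F, F]
r6 m[φ3→L] = [F, F]
r6 m[φ4→S] = [F, F]
r6 m[φ4→J] = [F, F]
r6 m[φ5→S] = [F, F]
r6 m[φ5→L] = [F, F]
r6 m[φ6→S] = [F, F]
r6 m[φ6→J] = [F, F]
r6 m[S→φ0] = [F, F]
r6 m[S→φ2] = [F, F]
r6 m[S→φ4] = [F, F]
r6 m[S→φ5] = [F, F]
r6 m[S→φ6] = [F, F]
r6 m[J→φ1] = [F, F]
r6 m[J→φ2] = [F, F]
r6 m[J→φ3] = [F, F]
r6 m[J→φ4] = [F, F]
r6 m[J→φ6] = [F, F]
r6 m[L→φ0] = [F, F]
r6 m[L→φ1] = [F, F]
r6 m[L→φ3] = [F, F]
r6 m[L→φ5] = [F, F]
r7 m[φ0→S] = [F, F]
r7 m[φ0→L] = [F, F]
r7 m[φ1→J] = [F, F]
r7 m[φ1→L] = [F, F]
r7 m[φ2→S] = [F, F]
r7 m[φ2→J] = [F, F]
r7 m[φ3→J] = [F, F]
r7 m[φ3→L] = [F, F]
r7 m[φ4→S] = [F, F]
r7 m[φ4→J] = [F, F]
r7 m[φ5→S] = [F, F]
r7 m[φ5→L] = [F, F]
r7 m[φ6→S] = [F, F]
r7 m[φ6→J] = [F, F]
r7 m[S→φ0] = [F, F]
r7 m[S→φ2] = [F, F]
r7 m[S→φ4] = [F, F]
r7 m[S→φ5] = [F, F]
r7 m[S→φ6] = [F, F]
r7 m[J→φ1] = [F, F]
r7 m[J→φ2] = [F, F]
r7 m[J→φ3] = [F, F]
r7 m[J→φ4] = [F, F]
r7 m[J→φ6] = [F, F]
r7 m[L→φ0] = [F, F]
r7 m[L→φ1] = [F, F]
r7 m[L→φ3] = [F, F]
r7 m[L→φ5] = [F, F]
r8 m[φ0→S] = [F, F]
r8 m[φ0→L] = [F, F]
r8 m[φ1→J] = [F, F]
r8 m[φ1→L] = [F, F]
r8 m[φ2→S] = [F, F]
r8 m[φ2→J] = [F, F]
r8 m[φ3→J] = [F, F]
r8 m[φ3→L] = [F, F]
r8 m[φ4→S] = [F, F]
r8 m[φ4→J] = [F, F]
r8 m[φ5→S] = [F, F]
r8 m[φ5→L] = [F, F]
r8 m[φ6→S] = [F, F]
r8 m[φ6→J] = [F, F]
r8 m[S→φ0] = [F, F]
r8 m[S→φ2] = [F, F]
r8 m[S→φ4] = [F, F]
r8 m[S→φ5] = [F, F]
r8 m[S→φ6] = [F, F]
r8 m[J→φ1] = [F, F]
r8 m[J→φ2] = [F, F]
r8 m[J→φ3] = [F, F]
r8 m[J→φ4] = [F, F]
r8 m[J→φ6] = [F, F]
r8 m[L→φ0] = [F, F]
r8 m[L→φ1] = [F, F]
r8 m[L→φ3] = [F, F]
r8 m[L→φ5] = [F, F]
r9 m[φ0→S] = [F, F]
r9 m[φ0→L] = [F, F]
r9 m[φ1→J] = [F, F]
r9 m[φ1→L] = [F, F]
r9 m[φ2→S] = [F, F]
r9 m[φ2→J] = [F, F]
r9 m[φ3→J] = [F, F]
r9 m[φ3→L] = [F, F]
r9 m[φ4→S] = [F, F]
r9 m[φ4→J] = [F, F]
r9 m[φ5→S] = [F, F]
r9 m[φ5→L] = [F, F]
r9 m[φ6→S] = [F, F]
r9 m[φ6→J] = [F, F]
r9 m[S→φ0] = [F, F]
r9 m[S→φ2] = [F, F]
r9 m[S→φ4] = [F, F]
r9 m[S→φ5] = [F, F]
r9 m[S→φ6] = [F, F]
r9 m[J→φ1] = [F, F]
r9 m[J→φ2] = [F, F]
r9 m[J→φ3] = [F, F]
r9 m[J→φ4] = [F, F]
r9 m[J→φ6] = [F, F]
r9 m[L→φ0] = [F, F]
r9 m[L→φ1] = [F, F]
r9 m[L→φ3] = [F, F]
r9 m[L→φ5] = [F, F]
r10 m[φ0→S] = [F, F]
r10 m[φ0→L] = [F, F]
r10 m[φ1→J] = [F, F]
r10 m[φ1→L] = [F, F]
r10 m[φ2→S] = [F, F]
r10 m[φ2→J] = [F, F]
r10 m[φ3→J] = [F, F]
r10 m[φ3→L] = [F, F]
r10 m[φ4→S] = [F, F]
r10 m[φ4→J] = [F, F]
r10 m[φ5→S] = [F, F]
r10 m[φ5→L] = [F, F]
r10 m[φ6→S] = [F, F]
r10 m[φ6→J] = [F, F]
r10 m[S→φ0] = [F, F]
r10 m[S→φ2] = [F, F]
r10 m[S→φ4] = [F, F]
r10 m[S→φ5] = [F, F]
r10 m[S→φ6] = [F, F]
r10 m[J→φ1] = [F, F]
r10 m[J→φ2] = [F, F]
r10 m[J→φ3] = [F, F]
r10 m[J→φ4] = [F, F]
r10 m[J→φ6] = [F, F]
r10 m[L→φ0] = [F, F]
r10 m[L→φ1] = [F, F]
r10 m[L→φ3] = [F, F]
r10 m[L→φ5] = [F, F]
fixed point reached at round 7

message @ round 10 = [F, F]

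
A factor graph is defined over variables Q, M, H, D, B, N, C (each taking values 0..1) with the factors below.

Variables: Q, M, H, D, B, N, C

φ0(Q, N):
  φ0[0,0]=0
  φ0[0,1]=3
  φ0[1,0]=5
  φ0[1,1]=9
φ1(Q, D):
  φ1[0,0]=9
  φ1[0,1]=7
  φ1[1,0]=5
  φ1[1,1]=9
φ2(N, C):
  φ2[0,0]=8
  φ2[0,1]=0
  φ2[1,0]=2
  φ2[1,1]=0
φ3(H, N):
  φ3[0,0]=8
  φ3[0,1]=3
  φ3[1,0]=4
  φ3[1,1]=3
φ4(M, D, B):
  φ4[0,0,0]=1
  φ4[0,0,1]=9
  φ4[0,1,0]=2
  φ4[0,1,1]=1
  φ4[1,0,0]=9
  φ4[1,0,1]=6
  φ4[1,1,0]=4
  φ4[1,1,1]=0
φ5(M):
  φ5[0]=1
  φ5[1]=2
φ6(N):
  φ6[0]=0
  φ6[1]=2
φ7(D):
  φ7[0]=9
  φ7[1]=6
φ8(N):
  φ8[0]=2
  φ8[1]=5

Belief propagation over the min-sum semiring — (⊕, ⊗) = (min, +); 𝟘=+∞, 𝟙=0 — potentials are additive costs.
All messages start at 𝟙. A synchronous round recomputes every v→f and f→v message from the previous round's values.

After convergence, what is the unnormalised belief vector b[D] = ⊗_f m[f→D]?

init: all messages = 𝟙 over 2 values
r1 m[φ0→Q] = [0, 5]
r1 m[φ0→N] = [0, 3]
r1 m[φ1→Q] = [7, 5]
r1 m[φ1→D] = [5, 7]
r1 m[φ2→N] = [0, 0]
r1 m[φ2→C] = [2, 0]
r1 m[φ3→H] = [3, 3]
r1 m[φ3→N] = [4, 3]
r1 m[φ4→M] = [1, 0]
r1 m[φ4→D] = [1, 0]
r1 m[φ4→B] = [1, 0]
r1 m[φ5→M] = [1, 2]
r1 m[φ6→N] = [0, 2]
r1 m[φ7→D] = [9, 6]
r1 m[φ8→N] = [2, 5]
r1 m[Q→φ0] = [0, 0]
r1 m[Q→φ1] = [0, 0]
r1 m[M→φ4] = [0, 0]
r1 m[M→φ5] = [0, 0]
r1 m[H→φ3] = [0, 0]
r1 m[D→φ1] = [0, 0]
r1 m[D→φ4] = [0, 0]
r1 m[D→φ7] = [0, 0]
r1 m[B→φ4] = [0, 0]
r1 m[N→φ0] = [0, 0]
r1 m[N→φ2] = [0, 0]
r1 m[N→φ3] = [0, 0]
r1 m[N→φ6] = [0, 0]
r1 m[N→φ8] = [0, 0]
r1 m[C→φ2] = [0, 0]
r2 m[φ0→Q] = [0, 5]
r2 m[φ0→N] = [0, 3]
r2 m[φ1→Q] = [7, 5]
r2 m[φ1→D] = [5, 7]
r2 m[φ2→N] = [0, 0]
r2 m[φ2→C] = [2, 0]
r2 m[φ3→H] = [3, 3]
r2 m[φ3→N] = [4, 3]
r2 m[φ4→M] = [1, 0]
r2 m[φ4→D] = [1, 0]
r2 m[φ4→B] = [1, 0]
r2 m[φ5→M] = [1, 2]
r2 m[φ6→N] = [0, 2]
r2 m[φ7→D] = [9, 6]
r2 m[φ8→N] = [2, 5]
r2 m[Q→φ0] = [7, 5]
r2 m[Q→φ1] = [0, 5]
r2 m[M→φ4] = [1, 2]
r2 m[M→φ5] = [1, 0]
r2 m[H→φ3] = [0, 0]
r2 m[D→φ1] = [10, 6]
r2 m[D→φ4] = [14, 13]
r2 m[D→φ7] = [6, 7]
r2 m[B→φ4] = [0, 0]
r2 m[N→φ0] = [6, 10]
r2 m[N→φ2] = [6, 13]
r2 m[N→φ3] = [2, 10]
r2 m[N→φ6] = [6, 11]
r2 m[N→φ8] = [4, 8]
r2 m[C→φ2] = [0, 0]
r3 m[φ0→Q] = [6, 11]
r3 m[φ0→N] = [7, 10]
r3 m[φ1→Q] = [13, 15]
r3 m[φ1→D] = [9, 7]
r3 m[φ2→N] = [0, 0]
r3 m[φ2→C] = [14, 6]
r3 m[φ3→H] = [10, 6]
r3 m[φ3→N] = [4, 3]
r3 m[φ4→M] = [14, 13]
r3 m[φ4→D] = [2, 2]
r3 m[φ4→B] = [16, 15]
r3 m[φ5→M] = [1, 2]
r3 m[φ6→N] = [0, 2]
r3 m[φ7→D] = [9, 6]
r3 m[φ8→N] = [2, 5]
r3 m[Q→φ0] = [7, 5]
r3 m[Q→φ1] = [0, 5]
r3 m[M→φ4] = [1, 2]
r3 m[M→φ5] = [1, 0]
r3 m[H→φ3] = [0, 0]
r3 m[D→φ1] = [10, 6]
r3 m[D→φ4] = [14, 13]
r3 m[D→φ7] = [6, 7]
r3 m[B→φ4] = [0, 0]
r3 m[N→φ0] = [6, 10]
r3 m[N→φ2] = [6, 13]
r3 m[N→φ3] = [2, 10]
r3 m[N→φ6] = [6, 11]
r3 m[N→φ8] = [4, 8]
r3 m[C→φ2] = [0, 0]
r4 m[φ0→Q] = [6, 11]
r4 m[φ0→N] = [7, 10]
r4 m[φ1→Q] = [13, 15]
r4 m[φ1→D] = [9, 7]
r4 m[φ2→N] = [0, 0]
r4 m[φ2→C] = [14, 6]
r4 m[φ3→H] = [10, 6]
r4 m[φ3→N] = [4, 3]
r4 m[φ4→M] = [14, 13]
r4 m[φ4→D] = [2, 2]
r4 m[φ4→B] = [16, 15]
r4 m[φ5→M] = [1, 2]
r4 m[φ6→N] = [0, 2]
r4 m[φ7→D] = [9, 6]
r4 m[φ8→N] = [2, 5]
r4 m[Q→φ0] = [13, 15]
r4 m[Q→φ1] = [6, 11]
r4 m[M→φ4] = [1, 2]
r4 m[M→φ5] = [14, 13]
r4 m[H→φ3] = [0, 0]
r4 m[D→φ1] = [11, 8]
r4 m[D→φ4] = [18, 13]
r4 m[D→φ7] = [11, 9]
r4 m[B→φ4] = [0, 0]
r4 m[N→φ0] = [6, 10]
r4 m[N→φ2] = [13, 20]
r4 m[N→φ3] = [9, 17]
r4 m[N→φ6] = [13, 18]
r4 m[N→φ8] = [11, 15]
r4 m[C→φ2] = [0, 0]
r5 m[φ0→Q] = [6, 11]
r5 m[φ0→N] = [13, 16]
r5 m[φ1→Q] = [15, 16]
r5 m[φ1→D] = [15, 13]
r5 m[φ2→N] = [0, 0]
r5 m[φ2→C] = [21, 13]
r5 m[φ3→H] = [17, 13]
r5 m[φ3→N] = [4, 3]
r5 m[φ4→M] = [14, 13]
r5 m[φ4→D] = [2, 2]
r5 m[φ4→B] = [16, 15]
r5 m[φ5→M] = [1, 2]
r5 m[φ6→N] = [0, 2]
r5 m[φ7→D] = [9, 6]
r5 m[φ8→N] = [2, 5]
r5 m[Q→φ0] = [13, 15]
r5 m[Q→φ1] = [6, 11]
r5 m[M→φ4] = [1, 2]
r5 m[M→φ5] = [14, 13]
r5 m[H→φ3] = [0, 0]
r5 m[D→φ1] = [11, 8]
r5 m[D→φ4] = [18, 13]
r5 m[D→φ7] = [11, 9]
r5 m[B→φ4] = [0, 0]
r5 m[N→φ0] = [6, 10]
r5 m[N→φ2] = [13, 20]
r5 m[N→φ3] = [9, 17]
r5 m[N→φ6] = [13, 18]
r5 m[N→φ8] = [11, 15]
r5 m[C→φ2] = [0, 0]
r6 m[φ0→Q] = [6, 11]
r6 m[φ0→N] = [13, 16]
r6 m[φ1→Q] = [15, 16]
r6 m[φ1→D] = [15, 13]
r6 m[φ2→N] = [0, 0]
r6 m[φ2→C] = [21, 13]
r6 m[φ3→H] = [17, 13]
r6 m[φ3→N] = [4, 3]
r6 m[φ4→M] = [14, 13]
r6 m[φ4→D] = [2, 2]
r6 m[φ4→B] = [16, 15]
r6 m[φ5→M] = [1, 2]
r6 m[φ6→N] = [0, 2]
r6 m[φ7→D] = [9, 6]
r6 m[φ8→N] = [2, 5]
r6 m[Q→φ0] = [15, 16]
r6 m[Q→φ1] = [6, 11]
r6 m[M→φ4] = [1, 2]
r6 m[M→φ5] = [14, 13]
r6 m[H→φ3] = [0, 0]
r6 m[D→φ1] = [11, 8]
r6 m[D→φ4] = [24, 19]
r6 m[D→φ7] = [17, 15]
r6 m[B→φ4] = [0, 0]
r6 m[N→φ0] = [6, 10]
r6 m[N→φ2] = [19, 26]
r6 m[N→φ3] = [15, 23]
r6 m[N→φ6] = [19, 24]
r6 m[N→φ8] = [17, 21]
r6 m[C→φ2] = [0, 0]
r7 m[φ0→Q] = [6, 11]
r7 m[φ0→N] = [15, 18]
r7 m[φ1→Q] = [15, 16]
r7 m[φ1→D] = [15, 13]
r7 m[φ2→N] = [0, 0]
r7 m[φ2→C] = [27, 19]
r7 m[φ3→H] = [23, 19]
r7 m[φ3→N] = [4, 3]
r7 m[φ4→M] = [20, 19]
r7 m[φ4→D] = [2, 2]
r7 m[φ4→B] = [22, 21]
r7 m[φ5→M] = [1, 2]
r7 m[φ6→N] = [0, 2]
r7 m[φ7→D] = [9, 6]
r7 m[φ8→N] = [2, 5]
r7 m[Q→φ0] = [15, 16]
r7 m[Q→φ1] = [6, 11]
r7 m[M→φ4] = [1, 2]
r7 m[M→φ5] = [14, 13]
r7 m[H→φ3] = [0, 0]
r7 m[D→φ1] = [11, 8]
r7 m[D→φ4] = [24, 19]
r7 m[D→φ7] = [17, 15]
r7 m[B→φ4] = [0, 0]
r7 m[N→φ0] = [6, 10]
r7 m[N→φ2] = [19, 26]
r7 m[N→φ3] = [15, 23]
r7 m[N→φ6] = [19, 24]
r7 m[N→φ8] = [17, 21]
r7 m[C→φ2] = [0, 0]
r8 m[φ0→Q] = [6, 11]
r8 m[φ0→N] = [15, 18]
r8 m[φ1→Q] = [15, 16]
r8 m[φ1→D] = [15, 13]
r8 m[φ2→N] = [0, 0]
r8 m[φ2→C] = [27, 19]
r8 m[φ3→H] = [23, 19]
r8 m[φ3→N] = [4, 3]
r8 m[φ4→M] = [20, 19]
r8 m[φ4→D] = [2, 2]
r8 m[φ4→B] = [22, 21]
r8 m[φ5→M] = [1, 2]
r8 m[φ6→N] = [0, 2]
r8 m[φ7→D] = [9, 6]
r8 m[φ8→N] = [2, 5]
r8 m[Q→φ0] = [15, 16]
r8 m[Q→φ1] = [6, 11]
r8 m[M→φ4] = [1, 2]
r8 m[M→φ5] = [20, 19]
r8 m[H→φ3] = [0, 0]
r8 m[D→φ1] = [11, 8]
r8 m[D→φ4] = [24, 19]
r8 m[D→φ7] = [17, 15]
r8 m[B→φ4] = [0, 0]
r8 m[N→φ0] = [6, 10]
r8 m[N→φ2] = [21, 28]
r8 m[N→φ3] = [17, 25]
r8 m[N→φ6] = [21, 26]
r8 m[N→φ8] = [19, 23]
r8 m[C→φ2] = [0, 0]
r9 m[φ0→Q] = [6, 11]
r9 m[φ0→N] = [15, 18]
r9 m[φ1→Q] = [15, 16]
r9 m[φ1→D] = [15, 13]
r9 m[φ2→N] = [0, 0]
r9 m[φ2→C] = [29, 21]
r9 m[φ3→H] = [25, 21]
r9 m[φ3→N] = [4, 3]
r9 m[φ4→M] = [20, 19]
r9 m[φ4→D] = [2, 2]
r9 m[φ4→B] = [22, 21]
r9 m[φ5→M] = [1, 2]
r9 m[φ6→N] = [0, 2]
r9 m[φ7→D] = [9, 6]
r9 m[φ8→N] = [2, 5]
r9 m[Q→φ0] = [15, 16]
r9 m[Q→φ1] = [6, 11]
r9 m[M→φ4] = [1, 2]
r9 m[M→φ5] = [20, 19]
r9 m[H→φ3] = [0, 0]
r9 m[D→φ1] = [11, 8]
r9 m[D→φ4] = [24, 19]
r9 m[D→φ7] = [17, 15]
r9 m[B→φ4] = [0, 0]
r9 m[N→φ0] = [6, 10]
r9 m[N→φ2] = [21, 28]
r9 m[N→φ3] = [17, 25]
r9 m[N→φ6] = [21, 26]
r9 m[N→φ8] = [19, 23]
r9 m[C→φ2] = [0, 0]
r10 m[φ0→Q] = [6, 11]
r10 m[φ0→N] = [15, 18]
r10 m[φ1→Q] = [15, 16]
r10 m[φ1→D] = [15, 13]
r10 m[φ2→N] = [0, 0]
r10 m[φ2→C] = [29, 21]
r10 m[φ3→H] = [25, 21]
r10 m[φ3→N] = [4, 3]
r10 m[φ4→M] = [20, 19]
r10 m[φ4→D] = [2, 2]
r10 m[φ4→B] = [22, 21]
r10 m[φ5→M] = [1, 2]
r10 m[φ6→N] = [0, 2]
r10 m[φ7→D] = [9, 6]
r10 m[φ8→N] = [2, 5]
r10 m[Q→φ0] = [15, 16]
r10 m[Q→φ1] = [6, 11]
r10 m[M→φ4] = [1, 2]
r10 m[M→φ5] = [20, 19]
r10 m[H→φ3] = [0, 0]
r10 m[D→φ1] = [11, 8]
r10 m[D→φ4] = [24, 19]
r10 m[D→φ7] = [17, 15]
r10 m[B→φ4] = [0, 0]
r10 m[N→φ0] = [6, 10]
r10 m[N→φ2] = [21, 28]
r10 m[N→φ3] = [17, 25]
r10 m[N→φ6] = [21, 26]
r10 m[N→φ8] = [19, 23]
r10 m[C→φ2] = [0, 0]
fixed point reached at round 10
b[D] = ⊗ incoming = [26, 21]

b[D] = [26, 21]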